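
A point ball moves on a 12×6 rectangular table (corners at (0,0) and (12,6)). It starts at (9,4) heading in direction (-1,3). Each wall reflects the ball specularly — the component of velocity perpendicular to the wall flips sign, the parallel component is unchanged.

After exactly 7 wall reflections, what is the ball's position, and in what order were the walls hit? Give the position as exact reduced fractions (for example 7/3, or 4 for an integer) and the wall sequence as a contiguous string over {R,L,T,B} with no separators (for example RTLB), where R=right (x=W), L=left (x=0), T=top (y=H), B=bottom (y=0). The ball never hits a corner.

Final position: (5/3,0)
Wall sequence: TBTBTLB

1. t=2/3 → T at (25/3,6); v=(-1,-3)
2. t=2 → B at (19/3,0); v=(-1,3)
3. t=2 → T at (13/3,6); v=(-1,-3)
4. t=2 → B at (7/3,0); v=(-1,3)
5. t=2 → T at (1/3,6); v=(-1,-3)
6. t=1/3 → L at (0,5); v=(1,-3)
7. t=5/3 → B at (5/3,0); v=(1,3)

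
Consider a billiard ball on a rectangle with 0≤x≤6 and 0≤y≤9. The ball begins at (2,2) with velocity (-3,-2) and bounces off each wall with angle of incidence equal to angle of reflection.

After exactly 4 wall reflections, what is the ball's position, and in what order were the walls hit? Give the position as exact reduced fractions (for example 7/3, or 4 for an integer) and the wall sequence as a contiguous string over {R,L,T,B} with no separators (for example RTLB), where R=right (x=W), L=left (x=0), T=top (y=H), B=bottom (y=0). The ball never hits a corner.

Final position: (0,22/3)
Wall sequence: LBRL

1. t=2/3 → L at (0,2/3); v=(3,-2)
2. t=1/3 → B at (1,0); v=(3,2)
3. t=5/3 → R at (6,10/3); v=(-3,2)
4. t=2 → L at (0,22/3); v=(3,2)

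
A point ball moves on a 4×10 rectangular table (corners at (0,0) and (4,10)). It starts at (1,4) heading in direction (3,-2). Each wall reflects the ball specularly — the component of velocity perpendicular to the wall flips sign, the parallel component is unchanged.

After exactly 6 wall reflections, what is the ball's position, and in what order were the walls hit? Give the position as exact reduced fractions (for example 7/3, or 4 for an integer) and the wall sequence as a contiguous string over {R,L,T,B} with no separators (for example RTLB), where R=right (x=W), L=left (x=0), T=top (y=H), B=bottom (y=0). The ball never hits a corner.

Final position: (4,26/3)
Wall sequence: RBLRLR

1. t=1 → R at (4,2); v=(-3,-2)
2. t=1 → B at (1,0); v=(-3,2)
3. t=1/3 → L at (0,2/3); v=(3,2)
4. t=4/3 → R at (4,10/3); v=(-3,2)
5. t=4/3 → L at (0,6); v=(3,2)
6. t=4/3 → R at (4,26/3); v=(-3,2)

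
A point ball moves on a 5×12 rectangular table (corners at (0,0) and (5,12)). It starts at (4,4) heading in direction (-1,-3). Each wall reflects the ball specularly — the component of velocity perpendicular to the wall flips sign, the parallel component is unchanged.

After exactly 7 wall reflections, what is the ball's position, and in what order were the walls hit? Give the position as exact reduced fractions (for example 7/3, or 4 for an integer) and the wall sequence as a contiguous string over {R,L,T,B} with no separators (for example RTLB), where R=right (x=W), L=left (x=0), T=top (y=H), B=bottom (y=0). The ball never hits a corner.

1. t=4/3 → B at (8/3,0); v=(-1,3)
2. t=8/3 → L at (0,8); v=(1,3)
3. t=4/3 → T at (4/3,12); v=(1,-3)
4. t=11/3 → R at (5,1); v=(-1,-3)
5. t=1/3 → B at (14/3,0); v=(-1,3)
6. t=4 → T at (2/3,12); v=(-1,-3)
7. t=2/3 → L at (0,10); v=(1,-3)

Final position: (0,10)
Wall sequence: BLTRBTL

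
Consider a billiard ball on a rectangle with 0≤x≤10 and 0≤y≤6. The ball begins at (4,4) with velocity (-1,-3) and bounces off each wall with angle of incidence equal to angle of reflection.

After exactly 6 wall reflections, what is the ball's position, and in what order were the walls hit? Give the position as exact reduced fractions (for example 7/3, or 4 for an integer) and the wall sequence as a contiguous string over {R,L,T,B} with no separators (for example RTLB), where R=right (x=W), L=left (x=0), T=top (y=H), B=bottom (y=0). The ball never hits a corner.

1. t=4/3 → B at (8/3,0); v=(-1,3)
2. t=2 → T at (2/3,6); v=(-1,-3)
3. t=2/3 → L at (0,4); v=(1,-3)
4. t=4/3 → B at (4/3,0); v=(1,3)
5. t=2 → T at (10/3,6); v=(1,-3)
6. t=2 → B at (16/3,0); v=(1,3)

Final position: (16/3,0)
Wall sequence: BTLBTB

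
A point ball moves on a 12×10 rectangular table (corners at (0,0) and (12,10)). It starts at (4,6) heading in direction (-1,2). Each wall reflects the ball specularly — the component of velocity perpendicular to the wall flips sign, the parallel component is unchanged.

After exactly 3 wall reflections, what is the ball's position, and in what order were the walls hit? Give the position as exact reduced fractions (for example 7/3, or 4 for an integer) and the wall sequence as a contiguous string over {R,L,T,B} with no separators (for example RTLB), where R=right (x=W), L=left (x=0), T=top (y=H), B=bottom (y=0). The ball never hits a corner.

Final position: (3,0)
Wall sequence: TLB

1. t=2 → T at (2,10); v=(-1,-2)
2. t=2 → L at (0,6); v=(1,-2)
3. t=3 → B at (3,0); v=(1,2)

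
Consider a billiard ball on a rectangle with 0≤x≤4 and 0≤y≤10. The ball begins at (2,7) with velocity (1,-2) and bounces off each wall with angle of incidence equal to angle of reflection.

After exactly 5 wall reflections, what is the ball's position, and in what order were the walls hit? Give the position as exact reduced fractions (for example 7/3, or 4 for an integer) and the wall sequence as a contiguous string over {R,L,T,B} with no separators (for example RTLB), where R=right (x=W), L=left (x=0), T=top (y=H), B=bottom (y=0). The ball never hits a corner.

Final position: (4,7)
Wall sequence: RBLTR

1. t=2 → R at (4,3); v=(-1,-2)
2. t=3/2 → B at (5/2,0); v=(-1,2)
3. t=5/2 → L at (0,5); v=(1,2)
4. t=5/2 → T at (5/2,10); v=(1,-2)
5. t=3/2 → R at (4,7); v=(-1,-2)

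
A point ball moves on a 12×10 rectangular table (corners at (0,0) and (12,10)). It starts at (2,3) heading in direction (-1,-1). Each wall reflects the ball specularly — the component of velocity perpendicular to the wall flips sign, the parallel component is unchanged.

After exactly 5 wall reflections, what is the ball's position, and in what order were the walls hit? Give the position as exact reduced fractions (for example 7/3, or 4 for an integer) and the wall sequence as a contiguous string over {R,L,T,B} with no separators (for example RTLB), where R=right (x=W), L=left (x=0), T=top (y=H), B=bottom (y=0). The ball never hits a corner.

1. t=2 → L at (0,1); v=(1,-1)
2. t=1 → B at (1,0); v=(1,1)
3. t=10 → T at (11,10); v=(1,-1)
4. t=1 → R at (12,9); v=(-1,-1)
5. t=9 → B at (3,0); v=(-1,1)

Final position: (3,0)
Wall sequence: LBTRB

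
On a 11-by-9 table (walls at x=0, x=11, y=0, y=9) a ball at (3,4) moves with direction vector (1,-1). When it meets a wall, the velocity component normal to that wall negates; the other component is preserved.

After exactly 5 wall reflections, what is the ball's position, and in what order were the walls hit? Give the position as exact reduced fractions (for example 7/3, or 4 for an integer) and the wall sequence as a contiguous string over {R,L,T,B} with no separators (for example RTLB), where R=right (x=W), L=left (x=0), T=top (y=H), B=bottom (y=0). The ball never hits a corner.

Final position: (3,0)
Wall sequence: BRTLB

1. t=4 → B at (7,0); v=(1,1)
2. t=4 → R at (11,4); v=(-1,1)
3. t=5 → T at (6,9); v=(-1,-1)
4. t=6 → L at (0,3); v=(1,-1)
5. t=3 → B at (3,0); v=(1,1)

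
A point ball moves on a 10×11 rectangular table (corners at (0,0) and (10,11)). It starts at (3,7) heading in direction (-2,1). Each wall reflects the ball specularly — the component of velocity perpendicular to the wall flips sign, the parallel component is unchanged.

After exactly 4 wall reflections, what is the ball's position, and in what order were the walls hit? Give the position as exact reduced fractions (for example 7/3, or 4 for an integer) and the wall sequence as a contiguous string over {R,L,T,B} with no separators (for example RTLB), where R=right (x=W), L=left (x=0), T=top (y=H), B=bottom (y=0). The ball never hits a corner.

Final position: (0,7/2)
Wall sequence: LTRL

1. t=3/2 → L at (0,17/2); v=(2,1)
2. t=5/2 → T at (5,11); v=(2,-1)
3. t=5/2 → R at (10,17/2); v=(-2,-1)
4. t=5 → L at (0,7/2); v=(2,-1)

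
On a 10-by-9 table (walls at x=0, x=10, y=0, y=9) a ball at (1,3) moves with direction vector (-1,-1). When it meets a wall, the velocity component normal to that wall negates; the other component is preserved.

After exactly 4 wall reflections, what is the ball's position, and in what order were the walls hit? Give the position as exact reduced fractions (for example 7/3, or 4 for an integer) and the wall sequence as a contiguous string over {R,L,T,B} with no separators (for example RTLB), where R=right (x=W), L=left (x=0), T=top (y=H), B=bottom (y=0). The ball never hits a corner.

Final position: (9,9)
Wall sequence: LBRT

1. t=1 → L at (0,2); v=(1,-1)
2. t=2 → B at (2,0); v=(1,1)
3. t=8 → R at (10,8); v=(-1,1)
4. t=1 → T at (9,9); v=(-1,-1)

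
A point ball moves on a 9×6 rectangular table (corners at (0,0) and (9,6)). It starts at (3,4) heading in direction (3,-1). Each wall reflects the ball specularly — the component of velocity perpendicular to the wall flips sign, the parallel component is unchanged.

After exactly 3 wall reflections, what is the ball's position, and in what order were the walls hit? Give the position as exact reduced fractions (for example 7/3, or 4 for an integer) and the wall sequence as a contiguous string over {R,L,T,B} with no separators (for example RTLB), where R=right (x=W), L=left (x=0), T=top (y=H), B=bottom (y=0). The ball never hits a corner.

Final position: (0,1)
Wall sequence: RBL

1. t=2 → R at (9,2); v=(-3,-1)
2. t=2 → B at (3,0); v=(-3,1)
3. t=1 → L at (0,1); v=(3,1)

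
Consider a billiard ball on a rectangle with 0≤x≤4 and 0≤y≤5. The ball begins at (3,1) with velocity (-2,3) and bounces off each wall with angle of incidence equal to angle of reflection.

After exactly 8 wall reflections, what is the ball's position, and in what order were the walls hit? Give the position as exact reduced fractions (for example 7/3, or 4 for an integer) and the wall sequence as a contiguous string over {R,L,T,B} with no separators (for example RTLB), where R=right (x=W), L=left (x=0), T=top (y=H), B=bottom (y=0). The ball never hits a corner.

1. t=4/3 → T at (1/3,5); v=(-2,-3)
2. t=1/6 → L at (0,9/2); v=(2,-3)
3. t=3/2 → B at (3,0); v=(2,3)
4. t=1/2 → R at (4,3/2); v=(-2,3)
5. t=7/6 → T at (5/3,5); v=(-2,-3)
6. t=5/6 → L at (0,5/2); v=(2,-3)
7. t=5/6 → B at (5/3,0); v=(2,3)
8. t=7/6 → R at (4,7/2); v=(-2,3)

Final position: (4,7/2)
Wall sequence: TLBRTLBR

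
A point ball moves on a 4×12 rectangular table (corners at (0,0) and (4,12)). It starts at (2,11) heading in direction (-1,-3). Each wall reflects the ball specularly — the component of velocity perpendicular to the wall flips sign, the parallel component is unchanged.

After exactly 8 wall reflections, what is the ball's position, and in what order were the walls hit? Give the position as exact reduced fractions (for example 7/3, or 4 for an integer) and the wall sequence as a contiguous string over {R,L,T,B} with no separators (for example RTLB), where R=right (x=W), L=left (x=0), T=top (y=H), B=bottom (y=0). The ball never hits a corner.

1. t=2 → L at (0,5); v=(1,-3)
2. t=5/3 → B at (5/3,0); v=(1,3)
3. t=7/3 → R at (4,7); v=(-1,3)
4. t=5/3 → T at (7/3,12); v=(-1,-3)
5. t=7/3 → L at (0,5); v=(1,-3)
6. t=5/3 → B at (5/3,0); v=(1,3)
7. t=7/3 → R at (4,7); v=(-1,3)
8. t=5/3 → T at (7/3,12); v=(-1,-3)

Final position: (7/3,12)
Wall sequence: LBRTLBRT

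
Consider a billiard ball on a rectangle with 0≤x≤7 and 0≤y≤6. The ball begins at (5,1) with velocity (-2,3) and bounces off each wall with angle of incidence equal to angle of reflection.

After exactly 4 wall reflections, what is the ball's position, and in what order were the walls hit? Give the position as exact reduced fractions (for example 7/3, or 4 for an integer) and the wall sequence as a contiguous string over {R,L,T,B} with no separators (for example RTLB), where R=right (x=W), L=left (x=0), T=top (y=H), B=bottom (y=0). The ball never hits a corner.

Final position: (19/3,6)
Wall sequence: TLBT

1. t=5/3 → T at (5/3,6); v=(-2,-3)
2. t=5/6 → L at (0,7/2); v=(2,-3)
3. t=7/6 → B at (7/3,0); v=(2,3)
4. t=2 → T at (19/3,6); v=(2,-3)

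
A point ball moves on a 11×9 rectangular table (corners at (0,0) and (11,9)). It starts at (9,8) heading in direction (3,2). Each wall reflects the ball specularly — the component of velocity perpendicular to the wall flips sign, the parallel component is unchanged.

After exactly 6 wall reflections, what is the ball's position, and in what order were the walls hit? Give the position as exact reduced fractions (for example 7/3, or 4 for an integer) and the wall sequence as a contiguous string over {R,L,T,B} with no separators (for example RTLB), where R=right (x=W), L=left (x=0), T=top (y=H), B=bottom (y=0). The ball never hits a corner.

Final position: (13/2,9)
Wall sequence: TRLBRT

1. t=1/2 → T at (21/2,9); v=(3,-2)
2. t=1/6 → R at (11,26/3); v=(-3,-2)
3. t=11/3 → L at (0,4/3); v=(3,-2)
4. t=2/3 → B at (2,0); v=(3,2)
5. t=3 → R at (11,6); v=(-3,2)
6. t=3/2 → T at (13/2,9); v=(-3,-2)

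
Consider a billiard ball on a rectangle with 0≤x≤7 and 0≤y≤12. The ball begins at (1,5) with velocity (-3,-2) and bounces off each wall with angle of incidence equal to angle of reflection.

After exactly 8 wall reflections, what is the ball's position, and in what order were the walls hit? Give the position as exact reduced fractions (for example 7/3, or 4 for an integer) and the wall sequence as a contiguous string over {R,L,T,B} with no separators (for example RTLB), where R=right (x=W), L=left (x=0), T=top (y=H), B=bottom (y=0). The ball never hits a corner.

1. t=1/3 → L at (0,13/3); v=(3,-2)
2. t=13/6 → B at (13/2,0); v=(3,2)
3. t=1/6 → R at (7,1/3); v=(-3,2)
4. t=7/3 → L at (0,5); v=(3,2)
5. t=7/3 → R at (7,29/3); v=(-3,2)
6. t=7/6 → T at (7/2,12); v=(-3,-2)
7. t=7/6 → L at (0,29/3); v=(3,-2)
8. t=7/3 → R at (7,5); v=(-3,-2)

Final position: (7,5)
Wall sequence: LBRLRTLR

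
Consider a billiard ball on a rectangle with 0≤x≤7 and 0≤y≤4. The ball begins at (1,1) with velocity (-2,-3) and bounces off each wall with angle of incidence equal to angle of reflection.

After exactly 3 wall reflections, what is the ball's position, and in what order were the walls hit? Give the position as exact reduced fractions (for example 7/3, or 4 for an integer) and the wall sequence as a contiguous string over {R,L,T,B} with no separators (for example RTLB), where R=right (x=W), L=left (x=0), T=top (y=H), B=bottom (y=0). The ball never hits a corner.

Final position: (7/3,4)
Wall sequence: BLT

1. t=1/3 → B at (1/3,0); v=(-2,3)
2. t=1/6 → L at (0,1/2); v=(2,3)
3. t=7/6 → T at (7/3,4); v=(2,-3)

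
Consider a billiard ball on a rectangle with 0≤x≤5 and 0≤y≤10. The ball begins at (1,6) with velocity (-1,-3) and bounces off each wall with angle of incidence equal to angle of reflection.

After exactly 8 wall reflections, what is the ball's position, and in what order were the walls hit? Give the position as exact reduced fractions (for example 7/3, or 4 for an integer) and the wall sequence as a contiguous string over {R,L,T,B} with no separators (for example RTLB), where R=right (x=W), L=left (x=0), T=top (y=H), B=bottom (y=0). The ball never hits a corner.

Final position: (13/3,0)
Wall sequence: LBTRBLTB

1. t=1 → L at (0,3); v=(1,-3)
2. t=1 → B at (1,0); v=(1,3)
3. t=10/3 → T at (13/3,10); v=(1,-3)
4. t=2/3 → R at (5,8); v=(-1,-3)
5. t=8/3 → B at (7/3,0); v=(-1,3)
6. t=7/3 → L at (0,7); v=(1,3)
7. t=1 → T at (1,10); v=(1,-3)
8. t=10/3 → B at (13/3,0); v=(1,3)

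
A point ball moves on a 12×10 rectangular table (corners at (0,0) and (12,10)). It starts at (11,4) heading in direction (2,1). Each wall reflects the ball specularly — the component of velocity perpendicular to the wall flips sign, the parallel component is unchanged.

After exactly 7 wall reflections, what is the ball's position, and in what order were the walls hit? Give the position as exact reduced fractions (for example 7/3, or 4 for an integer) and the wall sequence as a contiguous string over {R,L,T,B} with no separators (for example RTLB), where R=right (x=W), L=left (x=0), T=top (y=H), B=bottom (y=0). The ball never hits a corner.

1. t=1/2 → R at (12,9/2); v=(-2,1)
2. t=11/2 → T at (1,10); v=(-2,-1)
3. t=1/2 → L at (0,19/2); v=(2,-1)
4. t=6 → R at (12,7/2); v=(-2,-1)
5. t=7/2 → B at (5,0); v=(-2,1)
6. t=5/2 → L at (0,5/2); v=(2,1)
7. t=6 → R at (12,17/2); v=(-2,1)

Final position: (12,17/2)
Wall sequence: RTLRBLR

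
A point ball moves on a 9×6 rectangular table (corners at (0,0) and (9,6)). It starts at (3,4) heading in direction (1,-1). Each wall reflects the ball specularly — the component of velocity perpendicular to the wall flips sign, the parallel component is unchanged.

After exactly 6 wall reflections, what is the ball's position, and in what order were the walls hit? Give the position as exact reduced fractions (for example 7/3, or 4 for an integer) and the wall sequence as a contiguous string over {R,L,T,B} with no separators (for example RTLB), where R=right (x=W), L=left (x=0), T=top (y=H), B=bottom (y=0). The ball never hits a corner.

Final position: (7,6)
Wall sequence: BRTLBT

1. t=4 → B at (7,0); v=(1,1)
2. t=2 → R at (9,2); v=(-1,1)
3. t=4 → T at (5,6); v=(-1,-1)
4. t=5 → L at (0,1); v=(1,-1)
5. t=1 → B at (1,0); v=(1,1)
6. t=6 → T at (7,6); v=(1,-1)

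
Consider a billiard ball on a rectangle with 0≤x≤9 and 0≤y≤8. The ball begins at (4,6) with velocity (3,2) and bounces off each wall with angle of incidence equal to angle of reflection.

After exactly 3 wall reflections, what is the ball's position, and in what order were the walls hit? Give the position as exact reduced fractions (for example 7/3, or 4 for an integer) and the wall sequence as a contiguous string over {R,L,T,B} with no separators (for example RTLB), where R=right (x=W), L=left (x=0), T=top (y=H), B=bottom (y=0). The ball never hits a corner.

1. t=1 → T at (7,8); v=(3,-2)
2. t=2/3 → R at (9,20/3); v=(-3,-2)
3. t=3 → L at (0,2/3); v=(3,-2)

Final position: (0,2/3)
Wall sequence: TRL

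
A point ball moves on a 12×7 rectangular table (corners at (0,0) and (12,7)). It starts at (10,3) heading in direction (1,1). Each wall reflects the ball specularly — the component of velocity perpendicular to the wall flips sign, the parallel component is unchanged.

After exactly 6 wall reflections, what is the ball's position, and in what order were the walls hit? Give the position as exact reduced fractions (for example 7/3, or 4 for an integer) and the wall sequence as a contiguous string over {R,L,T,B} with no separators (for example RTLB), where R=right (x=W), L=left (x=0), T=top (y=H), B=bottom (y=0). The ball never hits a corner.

1. t=2 → R at (12,5); v=(-1,1)
2. t=2 → T at (10,7); v=(-1,-1)
3. t=7 → B at (3,0); v=(-1,1)
4. t=3 → L at (0,3); v=(1,1)
5. t=4 → T at (4,7); v=(1,-1)
6. t=7 → B at (11,0); v=(1,1)

Final position: (11,0)
Wall sequence: RTBLTB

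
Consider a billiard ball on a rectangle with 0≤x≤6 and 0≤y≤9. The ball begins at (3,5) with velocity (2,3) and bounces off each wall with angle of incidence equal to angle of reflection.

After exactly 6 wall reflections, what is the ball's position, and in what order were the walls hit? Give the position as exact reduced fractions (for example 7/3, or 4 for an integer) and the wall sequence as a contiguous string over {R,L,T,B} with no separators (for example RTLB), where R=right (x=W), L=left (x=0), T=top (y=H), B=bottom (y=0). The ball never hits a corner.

1. t=4/3 → T at (17/3,9); v=(2,-3)
2. t=1/6 → R at (6,17/2); v=(-2,-3)
3. t=17/6 → B at (1/3,0); v=(-2,3)
4. t=1/6 → L at (0,1/2); v=(2,3)
5. t=17/6 → T at (17/3,9); v=(2,-3)
6. t=1/6 → R at (6,17/2); v=(-2,-3)

Final position: (6,17/2)
Wall sequence: TRBLTR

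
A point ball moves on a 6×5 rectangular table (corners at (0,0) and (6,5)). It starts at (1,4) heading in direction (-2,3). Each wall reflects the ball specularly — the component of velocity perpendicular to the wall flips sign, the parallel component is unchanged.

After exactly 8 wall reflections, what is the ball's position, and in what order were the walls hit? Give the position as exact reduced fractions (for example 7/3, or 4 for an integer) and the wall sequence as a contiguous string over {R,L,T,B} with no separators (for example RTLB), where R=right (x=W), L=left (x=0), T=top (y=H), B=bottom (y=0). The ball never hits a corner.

1. t=1/3 → T at (1/3,5); v=(-2,-3)
2. t=1/6 → L at (0,9/2); v=(2,-3)
3. t=3/2 → B at (3,0); v=(2,3)
4. t=3/2 → R at (6,9/2); v=(-2,3)
5. t=1/6 → T at (17/3,5); v=(-2,-3)
6. t=5/3 → B at (7/3,0); v=(-2,3)
7. t=7/6 → L at (0,7/2); v=(2,3)
8. t=1/2 → T at (1,5); v=(2,-3)

Final position: (1,5)
Wall sequence: TLBRTBLT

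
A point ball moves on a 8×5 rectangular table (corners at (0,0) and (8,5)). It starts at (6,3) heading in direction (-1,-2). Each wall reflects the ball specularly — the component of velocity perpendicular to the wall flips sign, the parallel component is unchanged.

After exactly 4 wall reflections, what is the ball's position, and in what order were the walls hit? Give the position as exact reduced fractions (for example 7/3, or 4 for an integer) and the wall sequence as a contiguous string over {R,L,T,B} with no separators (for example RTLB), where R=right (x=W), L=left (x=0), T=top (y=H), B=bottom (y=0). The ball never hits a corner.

Final position: (1/2,0)
Wall sequence: BTLB

1. t=3/2 → B at (9/2,0); v=(-1,2)
2. t=5/2 → T at (2,5); v=(-1,-2)
3. t=2 → L at (0,1); v=(1,-2)
4. t=1/2 → B at (1/2,0); v=(1,2)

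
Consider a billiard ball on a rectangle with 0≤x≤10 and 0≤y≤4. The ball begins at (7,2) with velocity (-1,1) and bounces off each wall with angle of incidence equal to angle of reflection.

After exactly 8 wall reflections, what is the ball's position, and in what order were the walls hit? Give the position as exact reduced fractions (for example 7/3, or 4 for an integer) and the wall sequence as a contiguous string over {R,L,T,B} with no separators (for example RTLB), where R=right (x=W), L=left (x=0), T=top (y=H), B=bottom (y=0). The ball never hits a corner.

1. t=2 → T at (5,4); v=(-1,-1)
2. t=4 → B at (1,0); v=(-1,1)
3. t=1 → L at (0,1); v=(1,1)
4. t=3 → T at (3,4); v=(1,-1)
5. t=4 → B at (7,0); v=(1,1)
6. t=3 → R at (10,3); v=(-1,1)
7. t=1 → T at (9,4); v=(-1,-1)
8. t=4 → B at (5,0); v=(-1,1)

Final position: (5,0)
Wall sequence: TBLTBRTB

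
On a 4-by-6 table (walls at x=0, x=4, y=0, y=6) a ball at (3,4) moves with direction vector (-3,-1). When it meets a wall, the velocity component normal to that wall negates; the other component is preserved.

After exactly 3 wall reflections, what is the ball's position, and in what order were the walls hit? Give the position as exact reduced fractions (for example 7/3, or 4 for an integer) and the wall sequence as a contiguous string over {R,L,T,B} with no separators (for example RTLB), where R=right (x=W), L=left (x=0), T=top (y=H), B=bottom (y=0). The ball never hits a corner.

1. t=1 → L at (0,3); v=(3,-1)
2. t=4/3 → R at (4,5/3); v=(-3,-1)
3. t=4/3 → L at (0,1/3); v=(3,-1)

Final position: (0,1/3)
Wall sequence: LRL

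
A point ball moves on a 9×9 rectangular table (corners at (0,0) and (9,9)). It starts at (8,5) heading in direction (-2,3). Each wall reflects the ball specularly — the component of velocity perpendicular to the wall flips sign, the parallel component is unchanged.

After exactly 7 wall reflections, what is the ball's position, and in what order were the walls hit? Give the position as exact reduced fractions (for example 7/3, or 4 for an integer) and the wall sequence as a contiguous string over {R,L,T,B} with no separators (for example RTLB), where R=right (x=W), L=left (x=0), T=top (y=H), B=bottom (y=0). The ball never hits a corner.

1. t=4/3 → T at (16/3,9); v=(-2,-3)
2. t=8/3 → L at (0,1); v=(2,-3)
3. t=1/3 → B at (2/3,0); v=(2,3)
4. t=3 → T at (20/3,9); v=(2,-3)
5. t=7/6 → R at (9,11/2); v=(-2,-3)
6. t=11/6 → B at (16/3,0); v=(-2,3)
7. t=8/3 → L at (0,8); v=(2,3)

Final position: (0,8)
Wall sequence: TLBTRBL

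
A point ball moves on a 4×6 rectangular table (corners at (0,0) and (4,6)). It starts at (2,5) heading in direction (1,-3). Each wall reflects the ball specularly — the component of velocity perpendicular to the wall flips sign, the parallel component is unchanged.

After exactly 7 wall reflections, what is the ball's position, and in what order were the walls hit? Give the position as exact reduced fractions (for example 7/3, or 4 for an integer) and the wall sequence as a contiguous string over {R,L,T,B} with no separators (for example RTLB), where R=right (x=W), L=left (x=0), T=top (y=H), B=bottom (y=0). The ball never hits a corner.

Final position: (11/3,0)
Wall sequence: BRTBLTB

1. t=5/3 → B at (11/3,0); v=(1,3)
2. t=1/3 → R at (4,1); v=(-1,3)
3. t=5/3 → T at (7/3,6); v=(-1,-3)
4. t=2 → B at (1/3,0); v=(-1,3)
5. t=1/3 → L at (0,1); v=(1,3)
6. t=5/3 → T at (5/3,6); v=(1,-3)
7. t=2 → B at (11/3,0); v=(1,3)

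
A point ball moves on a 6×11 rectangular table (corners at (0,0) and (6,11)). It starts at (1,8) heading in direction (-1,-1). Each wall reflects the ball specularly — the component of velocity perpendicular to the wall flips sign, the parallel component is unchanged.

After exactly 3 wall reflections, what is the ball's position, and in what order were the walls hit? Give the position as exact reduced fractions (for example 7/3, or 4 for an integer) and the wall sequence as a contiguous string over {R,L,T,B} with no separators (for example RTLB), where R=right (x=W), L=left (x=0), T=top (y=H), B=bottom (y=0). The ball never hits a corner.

Final position: (5,0)
Wall sequence: LRB

1. t=1 → L at (0,7); v=(1,-1)
2. t=6 → R at (6,1); v=(-1,-1)
3. t=1 → B at (5,0); v=(-1,1)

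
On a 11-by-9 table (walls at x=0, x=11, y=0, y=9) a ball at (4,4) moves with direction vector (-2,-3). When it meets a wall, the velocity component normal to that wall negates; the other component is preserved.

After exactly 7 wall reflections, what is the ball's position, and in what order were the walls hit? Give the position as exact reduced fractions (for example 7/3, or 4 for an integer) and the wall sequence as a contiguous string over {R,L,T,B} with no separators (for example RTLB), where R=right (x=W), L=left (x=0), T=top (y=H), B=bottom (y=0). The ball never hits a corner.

Final position: (0,1)
Wall sequence: BLTBRTL

1. t=4/3 → B at (4/3,0); v=(-2,3)
2. t=2/3 → L at (0,2); v=(2,3)
3. t=7/3 → T at (14/3,9); v=(2,-3)
4. t=3 → B at (32/3,0); v=(2,3)
5. t=1/6 → R at (11,1/2); v=(-2,3)
6. t=17/6 → T at (16/3,9); v=(-2,-3)
7. t=8/3 → L at (0,1); v=(2,-3)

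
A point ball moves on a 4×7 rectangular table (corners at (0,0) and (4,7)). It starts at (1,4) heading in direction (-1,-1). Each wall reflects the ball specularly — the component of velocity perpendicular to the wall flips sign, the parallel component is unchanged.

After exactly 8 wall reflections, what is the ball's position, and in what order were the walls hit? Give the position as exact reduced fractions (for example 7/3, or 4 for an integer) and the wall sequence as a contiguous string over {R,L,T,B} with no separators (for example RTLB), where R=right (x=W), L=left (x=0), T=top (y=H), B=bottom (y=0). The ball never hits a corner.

Final position: (1,0)
Wall sequence: LBRLTRLB

1. t=1 → L at (0,3); v=(1,-1)
2. t=3 → B at (3,0); v=(1,1)
3. t=1 → R at (4,1); v=(-1,1)
4. t=4 → L at (0,5); v=(1,1)
5. t=2 → T at (2,7); v=(1,-1)
6. t=2 → R at (4,5); v=(-1,-1)
7. t=4 → L at (0,1); v=(1,-1)
8. t=1 → B at (1,0); v=(1,1)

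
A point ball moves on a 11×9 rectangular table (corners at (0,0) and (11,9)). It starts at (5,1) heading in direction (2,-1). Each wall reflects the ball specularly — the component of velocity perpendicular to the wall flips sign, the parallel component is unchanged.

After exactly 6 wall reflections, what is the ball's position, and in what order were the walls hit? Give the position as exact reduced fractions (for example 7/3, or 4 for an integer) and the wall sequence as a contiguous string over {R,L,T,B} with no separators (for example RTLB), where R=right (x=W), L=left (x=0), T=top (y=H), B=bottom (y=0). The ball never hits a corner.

1. t=1 → B at (7,0); v=(2,1)
2. t=2 → R at (11,2); v=(-2,1)
3. t=11/2 → L at (0,15/2); v=(2,1)
4. t=3/2 → T at (3,9); v=(2,-1)
5. t=4 → R at (11,5); v=(-2,-1)
6. t=5 → B at (1,0); v=(-2,1)

Final position: (1,0)
Wall sequence: BRLTRB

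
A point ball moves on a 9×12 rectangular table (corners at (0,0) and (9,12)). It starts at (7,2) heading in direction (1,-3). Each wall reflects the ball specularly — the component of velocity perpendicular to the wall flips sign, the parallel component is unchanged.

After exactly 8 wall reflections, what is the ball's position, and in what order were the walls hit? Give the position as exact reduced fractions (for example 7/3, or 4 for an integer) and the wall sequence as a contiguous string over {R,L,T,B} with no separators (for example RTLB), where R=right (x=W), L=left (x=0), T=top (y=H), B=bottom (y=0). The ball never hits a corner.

1. t=2/3 → B at (23/3,0); v=(1,3)
2. t=4/3 → R at (9,4); v=(-1,3)
3. t=8/3 → T at (19/3,12); v=(-1,-3)
4. t=4 → B at (7/3,0); v=(-1,3)
5. t=7/3 → L at (0,7); v=(1,3)
6. t=5/3 → T at (5/3,12); v=(1,-3)
7. t=4 → B at (17/3,0); v=(1,3)
8. t=10/3 → R at (9,10); v=(-1,3)

Final position: (9,10)
Wall sequence: BRTBLTBR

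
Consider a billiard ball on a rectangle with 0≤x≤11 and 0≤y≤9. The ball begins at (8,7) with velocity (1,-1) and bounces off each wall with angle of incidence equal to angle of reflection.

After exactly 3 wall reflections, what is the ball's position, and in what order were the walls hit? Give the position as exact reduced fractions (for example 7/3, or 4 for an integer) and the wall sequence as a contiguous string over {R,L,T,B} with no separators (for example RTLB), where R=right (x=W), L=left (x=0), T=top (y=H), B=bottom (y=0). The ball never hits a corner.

1. t=3 → R at (11,4); v=(-1,-1)
2. t=4 → B at (7,0); v=(-1,1)
3. t=7 → L at (0,7); v=(1,1)

Final position: (0,7)
Wall sequence: RBL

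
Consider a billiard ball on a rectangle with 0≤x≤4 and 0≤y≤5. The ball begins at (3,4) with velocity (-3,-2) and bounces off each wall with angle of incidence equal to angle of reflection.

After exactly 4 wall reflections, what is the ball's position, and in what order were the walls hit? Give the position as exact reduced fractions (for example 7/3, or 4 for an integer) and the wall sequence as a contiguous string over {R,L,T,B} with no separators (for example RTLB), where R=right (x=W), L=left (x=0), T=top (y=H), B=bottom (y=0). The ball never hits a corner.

Final position: (0,10/3)
Wall sequence: LBRL

1. t=1 → L at (0,2); v=(3,-2)
2. t=1 → B at (3,0); v=(3,2)
3. t=1/3 → R at (4,2/3); v=(-3,2)
4. t=4/3 → L at (0,10/3); v=(3,2)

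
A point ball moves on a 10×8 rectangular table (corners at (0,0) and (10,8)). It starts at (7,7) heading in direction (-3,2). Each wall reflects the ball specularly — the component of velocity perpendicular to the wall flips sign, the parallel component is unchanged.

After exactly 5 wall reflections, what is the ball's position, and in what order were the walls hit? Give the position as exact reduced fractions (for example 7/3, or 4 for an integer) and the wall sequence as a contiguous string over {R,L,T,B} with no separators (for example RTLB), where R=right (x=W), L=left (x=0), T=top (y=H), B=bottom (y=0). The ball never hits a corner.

Final position: (3/2,8)
Wall sequence: TLBRT

1. t=1/2 → T at (11/2,8); v=(-3,-2)
2. t=11/6 → L at (0,13/3); v=(3,-2)
3. t=13/6 → B at (13/2,0); v=(3,2)
4. t=7/6 → R at (10,7/3); v=(-3,2)
5. t=17/6 → T at (3/2,8); v=(-3,-2)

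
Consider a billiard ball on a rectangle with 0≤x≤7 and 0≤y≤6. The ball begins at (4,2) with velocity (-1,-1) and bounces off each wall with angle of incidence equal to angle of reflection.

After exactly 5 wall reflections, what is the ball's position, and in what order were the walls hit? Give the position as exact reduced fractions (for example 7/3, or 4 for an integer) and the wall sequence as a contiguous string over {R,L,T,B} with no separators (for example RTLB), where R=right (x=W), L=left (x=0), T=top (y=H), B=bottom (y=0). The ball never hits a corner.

Final position: (4,0)
Wall sequence: BLTRB

1. t=2 → B at (2,0); v=(-1,1)
2. t=2 → L at (0,2); v=(1,1)
3. t=4 → T at (4,6); v=(1,-1)
4. t=3 → R at (7,3); v=(-1,-1)
5. t=3 → B at (4,0); v=(-1,1)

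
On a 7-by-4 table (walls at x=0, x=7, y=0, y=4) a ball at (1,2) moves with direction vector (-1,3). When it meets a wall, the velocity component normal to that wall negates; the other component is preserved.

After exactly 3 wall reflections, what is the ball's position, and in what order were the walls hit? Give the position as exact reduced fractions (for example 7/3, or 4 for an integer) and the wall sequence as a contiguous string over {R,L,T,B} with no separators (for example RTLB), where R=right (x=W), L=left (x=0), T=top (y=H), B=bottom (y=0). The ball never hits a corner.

1. t=2/3 → T at (1/3,4); v=(-1,-3)
2. t=1/3 → L at (0,3); v=(1,-3)
3. t=1 → B at (1,0); v=(1,3)

Final position: (1,0)
Wall sequence: TLB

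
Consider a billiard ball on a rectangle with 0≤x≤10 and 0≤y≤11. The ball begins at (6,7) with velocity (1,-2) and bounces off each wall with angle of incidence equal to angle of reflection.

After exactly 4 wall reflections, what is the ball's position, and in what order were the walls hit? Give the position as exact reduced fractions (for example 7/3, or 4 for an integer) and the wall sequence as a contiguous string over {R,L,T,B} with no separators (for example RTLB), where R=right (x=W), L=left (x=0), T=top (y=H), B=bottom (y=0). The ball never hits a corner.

1. t=7/2 → B at (19/2,0); v=(1,2)
2. t=1/2 → R at (10,1); v=(-1,2)
3. t=5 → T at (5,11); v=(-1,-2)
4. t=5 → L at (0,1); v=(1,-2)

Final position: (0,1)
Wall sequence: BRTL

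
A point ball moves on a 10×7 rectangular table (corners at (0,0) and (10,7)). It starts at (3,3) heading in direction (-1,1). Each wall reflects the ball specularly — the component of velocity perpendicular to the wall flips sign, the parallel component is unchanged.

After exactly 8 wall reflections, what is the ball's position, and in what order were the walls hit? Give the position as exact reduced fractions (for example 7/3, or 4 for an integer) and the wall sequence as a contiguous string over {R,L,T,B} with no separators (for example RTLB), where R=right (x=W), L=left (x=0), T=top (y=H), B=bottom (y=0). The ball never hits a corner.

Final position: (9,7)
Wall sequence: LTBRTLBT

1. t=3 → L at (0,6); v=(1,1)
2. t=1 → T at (1,7); v=(1,-1)
3. t=7 → B at (8,0); v=(1,1)
4. t=2 → R at (10,2); v=(-1,1)
5. t=5 → T at (5,7); v=(-1,-1)
6. t=5 → L at (0,2); v=(1,-1)
7. t=2 → B at (2,0); v=(1,1)
8. t=7 → T at (9,7); v=(1,-1)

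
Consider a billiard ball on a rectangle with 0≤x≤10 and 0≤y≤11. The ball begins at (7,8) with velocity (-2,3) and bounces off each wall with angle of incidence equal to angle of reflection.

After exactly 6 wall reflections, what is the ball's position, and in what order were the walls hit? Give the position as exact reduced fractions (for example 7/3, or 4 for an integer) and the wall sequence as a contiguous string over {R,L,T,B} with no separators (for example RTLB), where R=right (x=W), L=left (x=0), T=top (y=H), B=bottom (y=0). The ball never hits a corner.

Final position: (3,0)
Wall sequence: TLBTRB

1. t=1 → T at (5,11); v=(-2,-3)
2. t=5/2 → L at (0,7/2); v=(2,-3)
3. t=7/6 → B at (7/3,0); v=(2,3)
4. t=11/3 → T at (29/3,11); v=(2,-3)
5. t=1/6 → R at (10,21/2); v=(-2,-3)
6. t=7/2 → B at (3,0); v=(-2,3)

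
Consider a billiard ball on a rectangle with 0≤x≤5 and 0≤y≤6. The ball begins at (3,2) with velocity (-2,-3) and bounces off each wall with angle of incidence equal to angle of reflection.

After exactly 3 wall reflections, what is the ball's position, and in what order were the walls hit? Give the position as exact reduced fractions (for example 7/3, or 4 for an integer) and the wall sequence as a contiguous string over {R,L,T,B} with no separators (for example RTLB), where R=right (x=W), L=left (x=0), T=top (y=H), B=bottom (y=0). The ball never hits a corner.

Final position: (7/3,6)
Wall sequence: BLT

1. t=2/3 → B at (5/3,0); v=(-2,3)
2. t=5/6 → L at (0,5/2); v=(2,3)
3. t=7/6 → T at (7/3,6); v=(2,-3)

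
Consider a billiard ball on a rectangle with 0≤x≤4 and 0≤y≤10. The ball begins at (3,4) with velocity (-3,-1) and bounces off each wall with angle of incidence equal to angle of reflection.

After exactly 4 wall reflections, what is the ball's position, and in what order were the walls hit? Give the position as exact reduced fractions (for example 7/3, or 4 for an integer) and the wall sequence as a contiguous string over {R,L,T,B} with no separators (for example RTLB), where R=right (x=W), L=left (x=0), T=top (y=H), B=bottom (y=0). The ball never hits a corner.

Final position: (1,0)
Wall sequence: LRLB

1. t=1 → L at (0,3); v=(3,-1)
2. t=4/3 → R at (4,5/3); v=(-3,-1)
3. t=4/3 → L at (0,1/3); v=(3,-1)
4. t=1/3 → B at (1,0); v=(3,1)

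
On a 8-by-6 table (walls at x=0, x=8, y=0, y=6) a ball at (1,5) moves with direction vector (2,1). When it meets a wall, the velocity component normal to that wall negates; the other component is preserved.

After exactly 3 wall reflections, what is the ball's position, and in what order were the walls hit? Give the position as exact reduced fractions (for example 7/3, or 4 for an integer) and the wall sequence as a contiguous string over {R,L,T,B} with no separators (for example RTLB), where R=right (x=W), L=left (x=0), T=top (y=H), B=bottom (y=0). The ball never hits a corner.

Final position: (1,0)
Wall sequence: TRB

1. t=1 → T at (3,6); v=(2,-1)
2. t=5/2 → R at (8,7/2); v=(-2,-1)
3. t=7/2 → B at (1,0); v=(-2,1)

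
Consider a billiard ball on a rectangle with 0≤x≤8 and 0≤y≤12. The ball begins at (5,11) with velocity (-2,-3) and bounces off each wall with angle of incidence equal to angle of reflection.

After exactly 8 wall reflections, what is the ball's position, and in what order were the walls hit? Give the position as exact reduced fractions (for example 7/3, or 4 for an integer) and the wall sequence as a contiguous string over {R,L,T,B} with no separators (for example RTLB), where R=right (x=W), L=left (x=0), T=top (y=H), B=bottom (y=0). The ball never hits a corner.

1. t=5/2 → L at (0,7/2); v=(2,-3)
2. t=7/6 → B at (7/3,0); v=(2,3)
3. t=17/6 → R at (8,17/2); v=(-2,3)
4. t=7/6 → T at (17/3,12); v=(-2,-3)
5. t=17/6 → L at (0,7/2); v=(2,-3)
6. t=7/6 → B at (7/3,0); v=(2,3)
7. t=17/6 → R at (8,17/2); v=(-2,3)
8. t=7/6 → T at (17/3,12); v=(-2,-3)

Final position: (17/3,12)
Wall sequence: LBRTLBRT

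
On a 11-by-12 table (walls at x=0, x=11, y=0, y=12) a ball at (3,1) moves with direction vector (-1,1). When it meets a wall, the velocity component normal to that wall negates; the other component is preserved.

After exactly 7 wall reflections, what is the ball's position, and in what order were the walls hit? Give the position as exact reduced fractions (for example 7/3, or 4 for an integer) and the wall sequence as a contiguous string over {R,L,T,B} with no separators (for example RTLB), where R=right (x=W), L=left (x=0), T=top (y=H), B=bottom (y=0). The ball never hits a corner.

Final position: (11,11)
Wall sequence: LTRBLTR

1. t=3 → L at (0,4); v=(1,1)
2. t=8 → T at (8,12); v=(1,-1)
3. t=3 → R at (11,9); v=(-1,-1)
4. t=9 → B at (2,0); v=(-1,1)
5. t=2 → L at (0,2); v=(1,1)
6. t=10 → T at (10,12); v=(1,-1)
7. t=1 → R at (11,11); v=(-1,-1)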